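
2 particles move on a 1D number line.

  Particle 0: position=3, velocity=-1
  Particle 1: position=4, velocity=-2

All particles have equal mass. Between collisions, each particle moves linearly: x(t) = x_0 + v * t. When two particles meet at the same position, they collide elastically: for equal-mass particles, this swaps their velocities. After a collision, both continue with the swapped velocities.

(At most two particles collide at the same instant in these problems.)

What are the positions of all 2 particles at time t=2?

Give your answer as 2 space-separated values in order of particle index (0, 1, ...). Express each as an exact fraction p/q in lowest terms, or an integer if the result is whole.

Answer: 0 1

Derivation:
Collision at t=1: particles 0 and 1 swap velocities; positions: p0=2 p1=2; velocities now: v0=-2 v1=-1
Advance to t=2 (no further collisions before then); velocities: v0=-2 v1=-1; positions = 0 1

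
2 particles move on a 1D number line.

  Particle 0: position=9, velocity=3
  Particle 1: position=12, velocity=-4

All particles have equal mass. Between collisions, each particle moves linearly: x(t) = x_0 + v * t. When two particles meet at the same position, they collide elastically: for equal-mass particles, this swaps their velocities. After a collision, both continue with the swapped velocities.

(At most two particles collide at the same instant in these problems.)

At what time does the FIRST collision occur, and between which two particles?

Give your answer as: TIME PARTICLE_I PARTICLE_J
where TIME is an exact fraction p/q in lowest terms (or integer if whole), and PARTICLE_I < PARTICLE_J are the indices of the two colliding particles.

Answer: 3/7 0 1

Derivation:
Pair (0,1): pos 9,12 vel 3,-4 -> gap=3, closing at 7/unit, collide at t=3/7
Earliest collision: t=3/7 between 0 and 1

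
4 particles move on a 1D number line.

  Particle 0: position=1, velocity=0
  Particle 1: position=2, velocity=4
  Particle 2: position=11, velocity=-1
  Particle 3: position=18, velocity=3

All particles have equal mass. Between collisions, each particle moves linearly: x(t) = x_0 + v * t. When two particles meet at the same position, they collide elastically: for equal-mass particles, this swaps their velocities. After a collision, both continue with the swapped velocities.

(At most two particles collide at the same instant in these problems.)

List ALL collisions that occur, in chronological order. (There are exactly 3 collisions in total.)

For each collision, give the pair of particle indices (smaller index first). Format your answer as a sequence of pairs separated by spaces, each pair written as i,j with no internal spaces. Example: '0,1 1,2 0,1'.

Answer: 1,2 0,1 2,3

Derivation:
Collision at t=9/5: particles 1 and 2 swap velocities; positions: p0=1 p1=46/5 p2=46/5 p3=117/5; velocities now: v0=0 v1=-1 v2=4 v3=3
Collision at t=10: particles 0 and 1 swap velocities; positions: p0=1 p1=1 p2=42 p3=48; velocities now: v0=-1 v1=0 v2=4 v3=3
Collision at t=16: particles 2 and 3 swap velocities; positions: p0=-5 p1=1 p2=66 p3=66; velocities now: v0=-1 v1=0 v2=3 v3=4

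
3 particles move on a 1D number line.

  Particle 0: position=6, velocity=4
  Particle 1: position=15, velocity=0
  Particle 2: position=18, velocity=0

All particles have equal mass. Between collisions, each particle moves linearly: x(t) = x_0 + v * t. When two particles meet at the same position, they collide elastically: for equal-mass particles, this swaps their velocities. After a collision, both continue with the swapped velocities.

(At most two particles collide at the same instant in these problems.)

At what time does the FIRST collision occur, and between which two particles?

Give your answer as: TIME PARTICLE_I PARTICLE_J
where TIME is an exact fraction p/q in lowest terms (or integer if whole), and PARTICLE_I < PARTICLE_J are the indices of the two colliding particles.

Answer: 9/4 0 1

Derivation:
Pair (0,1): pos 6,15 vel 4,0 -> gap=9, closing at 4/unit, collide at t=9/4
Pair (1,2): pos 15,18 vel 0,0 -> not approaching (rel speed 0 <= 0)
Earliest collision: t=9/4 between 0 and 1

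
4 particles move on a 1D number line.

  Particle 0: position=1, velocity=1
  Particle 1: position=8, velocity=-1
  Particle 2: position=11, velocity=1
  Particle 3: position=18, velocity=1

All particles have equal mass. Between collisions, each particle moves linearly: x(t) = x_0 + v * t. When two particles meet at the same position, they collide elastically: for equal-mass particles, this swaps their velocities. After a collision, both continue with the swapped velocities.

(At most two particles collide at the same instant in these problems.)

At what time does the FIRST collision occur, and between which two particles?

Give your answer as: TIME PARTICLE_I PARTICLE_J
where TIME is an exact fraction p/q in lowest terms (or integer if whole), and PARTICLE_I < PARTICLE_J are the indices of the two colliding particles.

Answer: 7/2 0 1

Derivation:
Pair (0,1): pos 1,8 vel 1,-1 -> gap=7, closing at 2/unit, collide at t=7/2
Pair (1,2): pos 8,11 vel -1,1 -> not approaching (rel speed -2 <= 0)
Pair (2,3): pos 11,18 vel 1,1 -> not approaching (rel speed 0 <= 0)
Earliest collision: t=7/2 between 0 and 1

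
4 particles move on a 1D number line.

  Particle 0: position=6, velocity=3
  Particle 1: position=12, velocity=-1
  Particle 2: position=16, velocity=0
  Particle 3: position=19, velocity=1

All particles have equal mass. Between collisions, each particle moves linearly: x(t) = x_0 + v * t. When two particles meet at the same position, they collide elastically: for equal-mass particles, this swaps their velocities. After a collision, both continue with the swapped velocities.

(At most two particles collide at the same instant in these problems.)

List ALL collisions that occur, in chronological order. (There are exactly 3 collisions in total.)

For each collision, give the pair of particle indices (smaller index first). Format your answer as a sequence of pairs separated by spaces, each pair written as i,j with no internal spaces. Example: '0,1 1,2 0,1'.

Collision at t=3/2: particles 0 and 1 swap velocities; positions: p0=21/2 p1=21/2 p2=16 p3=41/2; velocities now: v0=-1 v1=3 v2=0 v3=1
Collision at t=10/3: particles 1 and 2 swap velocities; positions: p0=26/3 p1=16 p2=16 p3=67/3; velocities now: v0=-1 v1=0 v2=3 v3=1
Collision at t=13/2: particles 2 and 3 swap velocities; positions: p0=11/2 p1=16 p2=51/2 p3=51/2; velocities now: v0=-1 v1=0 v2=1 v3=3

Answer: 0,1 1,2 2,3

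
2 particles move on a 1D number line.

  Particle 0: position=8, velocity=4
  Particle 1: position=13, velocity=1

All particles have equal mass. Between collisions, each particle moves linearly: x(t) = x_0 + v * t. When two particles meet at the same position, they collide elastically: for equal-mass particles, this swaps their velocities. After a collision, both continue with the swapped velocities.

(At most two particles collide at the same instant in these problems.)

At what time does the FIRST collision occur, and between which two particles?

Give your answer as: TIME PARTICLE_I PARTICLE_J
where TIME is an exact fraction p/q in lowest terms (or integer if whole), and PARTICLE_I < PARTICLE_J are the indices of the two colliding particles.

Answer: 5/3 0 1

Derivation:
Pair (0,1): pos 8,13 vel 4,1 -> gap=5, closing at 3/unit, collide at t=5/3
Earliest collision: t=5/3 between 0 and 1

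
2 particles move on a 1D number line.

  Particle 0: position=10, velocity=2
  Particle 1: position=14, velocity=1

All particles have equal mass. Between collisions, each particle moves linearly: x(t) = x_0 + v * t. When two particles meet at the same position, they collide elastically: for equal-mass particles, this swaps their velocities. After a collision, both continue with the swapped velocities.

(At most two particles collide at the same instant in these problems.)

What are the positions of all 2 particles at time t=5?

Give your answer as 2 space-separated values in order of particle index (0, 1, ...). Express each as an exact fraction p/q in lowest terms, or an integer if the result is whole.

Answer: 19 20

Derivation:
Collision at t=4: particles 0 and 1 swap velocities; positions: p0=18 p1=18; velocities now: v0=1 v1=2
Advance to t=5 (no further collisions before then); velocities: v0=1 v1=2; positions = 19 20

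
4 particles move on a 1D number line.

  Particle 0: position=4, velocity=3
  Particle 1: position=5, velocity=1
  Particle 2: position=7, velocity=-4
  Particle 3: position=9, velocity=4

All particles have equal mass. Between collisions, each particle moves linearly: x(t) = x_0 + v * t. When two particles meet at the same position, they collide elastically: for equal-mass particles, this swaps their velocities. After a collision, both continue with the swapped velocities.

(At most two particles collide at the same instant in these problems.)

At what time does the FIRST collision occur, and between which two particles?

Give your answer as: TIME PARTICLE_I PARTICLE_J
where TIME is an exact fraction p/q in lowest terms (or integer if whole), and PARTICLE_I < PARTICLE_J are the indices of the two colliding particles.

Answer: 2/5 1 2

Derivation:
Pair (0,1): pos 4,5 vel 3,1 -> gap=1, closing at 2/unit, collide at t=1/2
Pair (1,2): pos 5,7 vel 1,-4 -> gap=2, closing at 5/unit, collide at t=2/5
Pair (2,3): pos 7,9 vel -4,4 -> not approaching (rel speed -8 <= 0)
Earliest collision: t=2/5 between 1 and 2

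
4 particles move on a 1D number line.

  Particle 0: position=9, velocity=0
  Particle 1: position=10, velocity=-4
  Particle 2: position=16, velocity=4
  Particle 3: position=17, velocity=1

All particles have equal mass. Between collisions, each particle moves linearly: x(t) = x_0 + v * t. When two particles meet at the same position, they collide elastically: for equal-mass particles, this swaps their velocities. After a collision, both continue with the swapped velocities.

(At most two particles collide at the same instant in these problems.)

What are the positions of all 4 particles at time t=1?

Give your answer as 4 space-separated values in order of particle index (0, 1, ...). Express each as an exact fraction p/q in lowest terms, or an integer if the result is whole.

Answer: 6 9 18 20

Derivation:
Collision at t=1/4: particles 0 and 1 swap velocities; positions: p0=9 p1=9 p2=17 p3=69/4; velocities now: v0=-4 v1=0 v2=4 v3=1
Collision at t=1/3: particles 2 and 3 swap velocities; positions: p0=26/3 p1=9 p2=52/3 p3=52/3; velocities now: v0=-4 v1=0 v2=1 v3=4
Advance to t=1 (no further collisions before then); velocities: v0=-4 v1=0 v2=1 v3=4; positions = 6 9 18 20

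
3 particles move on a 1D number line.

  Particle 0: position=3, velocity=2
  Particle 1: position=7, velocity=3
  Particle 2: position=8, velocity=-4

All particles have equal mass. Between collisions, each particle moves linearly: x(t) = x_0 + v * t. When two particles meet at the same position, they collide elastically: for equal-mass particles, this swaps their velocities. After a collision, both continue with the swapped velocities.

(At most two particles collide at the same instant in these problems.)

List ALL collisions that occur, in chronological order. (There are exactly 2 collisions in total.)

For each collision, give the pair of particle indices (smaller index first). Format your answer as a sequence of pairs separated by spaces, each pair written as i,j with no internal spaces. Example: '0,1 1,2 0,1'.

Collision at t=1/7: particles 1 and 2 swap velocities; positions: p0=23/7 p1=52/7 p2=52/7; velocities now: v0=2 v1=-4 v2=3
Collision at t=5/6: particles 0 and 1 swap velocities; positions: p0=14/3 p1=14/3 p2=19/2; velocities now: v0=-4 v1=2 v2=3

Answer: 1,2 0,1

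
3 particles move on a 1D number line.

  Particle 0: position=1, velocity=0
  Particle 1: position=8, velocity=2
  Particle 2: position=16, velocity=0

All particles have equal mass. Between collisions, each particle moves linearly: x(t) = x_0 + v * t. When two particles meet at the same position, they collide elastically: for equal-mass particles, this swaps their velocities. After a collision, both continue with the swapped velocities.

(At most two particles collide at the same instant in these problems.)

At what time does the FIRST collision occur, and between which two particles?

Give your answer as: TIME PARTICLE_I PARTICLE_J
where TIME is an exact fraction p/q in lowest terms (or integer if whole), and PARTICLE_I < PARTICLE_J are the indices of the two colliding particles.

Pair (0,1): pos 1,8 vel 0,2 -> not approaching (rel speed -2 <= 0)
Pair (1,2): pos 8,16 vel 2,0 -> gap=8, closing at 2/unit, collide at t=4
Earliest collision: t=4 between 1 and 2

Answer: 4 1 2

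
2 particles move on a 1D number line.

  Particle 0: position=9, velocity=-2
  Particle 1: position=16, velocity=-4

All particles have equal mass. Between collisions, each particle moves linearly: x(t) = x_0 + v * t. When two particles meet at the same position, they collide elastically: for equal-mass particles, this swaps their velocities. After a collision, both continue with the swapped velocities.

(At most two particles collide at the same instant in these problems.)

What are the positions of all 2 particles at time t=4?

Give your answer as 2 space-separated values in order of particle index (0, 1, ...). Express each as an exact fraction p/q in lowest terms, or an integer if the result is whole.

Answer: 0 1

Derivation:
Collision at t=7/2: particles 0 and 1 swap velocities; positions: p0=2 p1=2; velocities now: v0=-4 v1=-2
Advance to t=4 (no further collisions before then); velocities: v0=-4 v1=-2; positions = 0 1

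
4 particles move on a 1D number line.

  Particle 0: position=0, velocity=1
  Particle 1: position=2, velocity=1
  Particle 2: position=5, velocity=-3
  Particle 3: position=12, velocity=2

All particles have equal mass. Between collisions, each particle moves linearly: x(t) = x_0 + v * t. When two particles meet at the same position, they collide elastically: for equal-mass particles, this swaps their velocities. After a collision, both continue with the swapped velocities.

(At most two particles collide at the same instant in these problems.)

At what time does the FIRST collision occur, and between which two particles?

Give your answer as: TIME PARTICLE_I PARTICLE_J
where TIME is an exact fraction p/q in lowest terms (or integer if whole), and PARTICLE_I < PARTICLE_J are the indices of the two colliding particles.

Answer: 3/4 1 2

Derivation:
Pair (0,1): pos 0,2 vel 1,1 -> not approaching (rel speed 0 <= 0)
Pair (1,2): pos 2,5 vel 1,-3 -> gap=3, closing at 4/unit, collide at t=3/4
Pair (2,3): pos 5,12 vel -3,2 -> not approaching (rel speed -5 <= 0)
Earliest collision: t=3/4 between 1 and 2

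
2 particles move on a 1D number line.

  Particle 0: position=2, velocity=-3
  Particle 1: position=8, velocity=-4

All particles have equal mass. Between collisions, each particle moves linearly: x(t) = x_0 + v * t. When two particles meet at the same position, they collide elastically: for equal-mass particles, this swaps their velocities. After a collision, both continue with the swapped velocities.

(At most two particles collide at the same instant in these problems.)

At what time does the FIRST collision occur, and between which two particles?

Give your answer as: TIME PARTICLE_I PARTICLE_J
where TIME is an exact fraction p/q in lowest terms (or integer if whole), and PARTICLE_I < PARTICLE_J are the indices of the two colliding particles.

Answer: 6 0 1

Derivation:
Pair (0,1): pos 2,8 vel -3,-4 -> gap=6, closing at 1/unit, collide at t=6
Earliest collision: t=6 between 0 and 1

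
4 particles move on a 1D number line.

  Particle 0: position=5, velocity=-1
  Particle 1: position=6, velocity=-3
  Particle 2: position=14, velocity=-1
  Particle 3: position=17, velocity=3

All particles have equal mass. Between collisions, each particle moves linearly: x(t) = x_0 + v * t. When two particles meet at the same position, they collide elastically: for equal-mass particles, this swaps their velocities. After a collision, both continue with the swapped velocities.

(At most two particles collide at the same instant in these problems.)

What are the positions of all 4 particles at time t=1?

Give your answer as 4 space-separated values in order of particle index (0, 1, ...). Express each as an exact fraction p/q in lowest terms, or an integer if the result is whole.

Answer: 3 4 13 20

Derivation:
Collision at t=1/2: particles 0 and 1 swap velocities; positions: p0=9/2 p1=9/2 p2=27/2 p3=37/2; velocities now: v0=-3 v1=-1 v2=-1 v3=3
Advance to t=1 (no further collisions before then); velocities: v0=-3 v1=-1 v2=-1 v3=3; positions = 3 4 13 20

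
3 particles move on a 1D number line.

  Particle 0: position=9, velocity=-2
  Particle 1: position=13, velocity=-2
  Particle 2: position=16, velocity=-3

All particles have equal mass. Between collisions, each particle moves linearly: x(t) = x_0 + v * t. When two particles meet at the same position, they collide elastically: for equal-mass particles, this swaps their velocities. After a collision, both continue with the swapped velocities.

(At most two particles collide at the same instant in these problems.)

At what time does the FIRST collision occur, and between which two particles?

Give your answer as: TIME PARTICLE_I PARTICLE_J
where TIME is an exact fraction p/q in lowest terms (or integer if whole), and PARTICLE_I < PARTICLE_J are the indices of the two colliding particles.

Pair (0,1): pos 9,13 vel -2,-2 -> not approaching (rel speed 0 <= 0)
Pair (1,2): pos 13,16 vel -2,-3 -> gap=3, closing at 1/unit, collide at t=3
Earliest collision: t=3 between 1 and 2

Answer: 3 1 2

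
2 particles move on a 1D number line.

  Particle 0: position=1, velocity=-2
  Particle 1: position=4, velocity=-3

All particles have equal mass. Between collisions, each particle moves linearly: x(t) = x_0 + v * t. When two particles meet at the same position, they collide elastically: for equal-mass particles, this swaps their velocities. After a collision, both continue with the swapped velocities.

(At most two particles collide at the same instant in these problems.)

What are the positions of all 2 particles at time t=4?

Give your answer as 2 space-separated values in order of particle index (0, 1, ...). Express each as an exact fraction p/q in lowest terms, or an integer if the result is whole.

Collision at t=3: particles 0 and 1 swap velocities; positions: p0=-5 p1=-5; velocities now: v0=-3 v1=-2
Advance to t=4 (no further collisions before then); velocities: v0=-3 v1=-2; positions = -8 -7

Answer: -8 -7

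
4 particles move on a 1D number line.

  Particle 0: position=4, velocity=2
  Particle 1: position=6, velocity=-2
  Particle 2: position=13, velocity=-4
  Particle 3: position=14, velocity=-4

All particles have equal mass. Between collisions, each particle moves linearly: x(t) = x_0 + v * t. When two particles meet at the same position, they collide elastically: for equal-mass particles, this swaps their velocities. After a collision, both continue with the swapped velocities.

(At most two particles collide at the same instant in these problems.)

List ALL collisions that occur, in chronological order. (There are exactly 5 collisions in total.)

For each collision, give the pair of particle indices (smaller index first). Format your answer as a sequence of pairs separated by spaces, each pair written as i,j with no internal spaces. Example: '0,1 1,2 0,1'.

Collision at t=1/2: particles 0 and 1 swap velocities; positions: p0=5 p1=5 p2=11 p3=12; velocities now: v0=-2 v1=2 v2=-4 v3=-4
Collision at t=3/2: particles 1 and 2 swap velocities; positions: p0=3 p1=7 p2=7 p3=8; velocities now: v0=-2 v1=-4 v2=2 v3=-4
Collision at t=5/3: particles 2 and 3 swap velocities; positions: p0=8/3 p1=19/3 p2=22/3 p3=22/3; velocities now: v0=-2 v1=-4 v2=-4 v3=2
Collision at t=7/2: particles 0 and 1 swap velocities; positions: p0=-1 p1=-1 p2=0 p3=11; velocities now: v0=-4 v1=-2 v2=-4 v3=2
Collision at t=4: particles 1 and 2 swap velocities; positions: p0=-3 p1=-2 p2=-2 p3=12; velocities now: v0=-4 v1=-4 v2=-2 v3=2

Answer: 0,1 1,2 2,3 0,1 1,2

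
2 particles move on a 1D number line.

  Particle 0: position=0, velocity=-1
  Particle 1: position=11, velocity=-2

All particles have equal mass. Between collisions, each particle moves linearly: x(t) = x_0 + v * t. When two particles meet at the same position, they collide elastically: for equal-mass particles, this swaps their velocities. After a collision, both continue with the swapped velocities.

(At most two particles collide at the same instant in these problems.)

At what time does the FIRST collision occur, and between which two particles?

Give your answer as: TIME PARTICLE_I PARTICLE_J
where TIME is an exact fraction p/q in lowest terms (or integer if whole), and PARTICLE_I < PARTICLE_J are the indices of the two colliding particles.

Pair (0,1): pos 0,11 vel -1,-2 -> gap=11, closing at 1/unit, collide at t=11
Earliest collision: t=11 between 0 and 1

Answer: 11 0 1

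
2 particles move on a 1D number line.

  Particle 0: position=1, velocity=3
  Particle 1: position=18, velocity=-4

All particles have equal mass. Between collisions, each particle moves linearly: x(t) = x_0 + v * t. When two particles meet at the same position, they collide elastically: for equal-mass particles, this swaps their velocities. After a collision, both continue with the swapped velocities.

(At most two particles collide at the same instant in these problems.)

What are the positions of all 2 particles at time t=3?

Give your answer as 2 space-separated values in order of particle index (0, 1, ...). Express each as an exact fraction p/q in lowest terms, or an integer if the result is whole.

Answer: 6 10

Derivation:
Collision at t=17/7: particles 0 and 1 swap velocities; positions: p0=58/7 p1=58/7; velocities now: v0=-4 v1=3
Advance to t=3 (no further collisions before then); velocities: v0=-4 v1=3; positions = 6 10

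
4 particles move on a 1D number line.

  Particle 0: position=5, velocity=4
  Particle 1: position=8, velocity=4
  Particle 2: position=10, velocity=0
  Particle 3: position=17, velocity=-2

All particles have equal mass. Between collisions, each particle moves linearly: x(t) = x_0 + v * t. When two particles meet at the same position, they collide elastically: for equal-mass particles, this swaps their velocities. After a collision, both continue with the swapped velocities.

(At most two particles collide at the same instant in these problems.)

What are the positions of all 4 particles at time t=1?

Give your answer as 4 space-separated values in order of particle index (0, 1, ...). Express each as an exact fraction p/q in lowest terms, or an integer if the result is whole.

Collision at t=1/2: particles 1 and 2 swap velocities; positions: p0=7 p1=10 p2=10 p3=16; velocities now: v0=4 v1=0 v2=4 v3=-2
Advance to t=1 (no further collisions before then); velocities: v0=4 v1=0 v2=4 v3=-2; positions = 9 10 12 15

Answer: 9 10 12 15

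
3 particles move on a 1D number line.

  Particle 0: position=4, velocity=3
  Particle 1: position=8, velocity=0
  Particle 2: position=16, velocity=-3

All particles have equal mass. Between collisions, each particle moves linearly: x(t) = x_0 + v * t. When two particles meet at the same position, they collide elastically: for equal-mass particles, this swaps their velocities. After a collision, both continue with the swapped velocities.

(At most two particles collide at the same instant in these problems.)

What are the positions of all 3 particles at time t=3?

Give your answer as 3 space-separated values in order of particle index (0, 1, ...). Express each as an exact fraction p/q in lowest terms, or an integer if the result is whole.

Answer: 7 8 13

Derivation:
Collision at t=4/3: particles 0 and 1 swap velocities; positions: p0=8 p1=8 p2=12; velocities now: v0=0 v1=3 v2=-3
Collision at t=2: particles 1 and 2 swap velocities; positions: p0=8 p1=10 p2=10; velocities now: v0=0 v1=-3 v2=3
Collision at t=8/3: particles 0 and 1 swap velocities; positions: p0=8 p1=8 p2=12; velocities now: v0=-3 v1=0 v2=3
Advance to t=3 (no further collisions before then); velocities: v0=-3 v1=0 v2=3; positions = 7 8 13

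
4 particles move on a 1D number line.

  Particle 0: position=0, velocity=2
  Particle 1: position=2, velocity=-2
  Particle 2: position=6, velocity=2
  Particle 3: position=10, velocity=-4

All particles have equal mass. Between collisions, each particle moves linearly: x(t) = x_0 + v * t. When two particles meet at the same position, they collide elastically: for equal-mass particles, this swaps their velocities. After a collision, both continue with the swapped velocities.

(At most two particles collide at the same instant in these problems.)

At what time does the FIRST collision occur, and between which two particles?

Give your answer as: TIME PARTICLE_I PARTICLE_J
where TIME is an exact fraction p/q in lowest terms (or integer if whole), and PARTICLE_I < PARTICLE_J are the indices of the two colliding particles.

Answer: 1/2 0 1

Derivation:
Pair (0,1): pos 0,2 vel 2,-2 -> gap=2, closing at 4/unit, collide at t=1/2
Pair (1,2): pos 2,6 vel -2,2 -> not approaching (rel speed -4 <= 0)
Pair (2,3): pos 6,10 vel 2,-4 -> gap=4, closing at 6/unit, collide at t=2/3
Earliest collision: t=1/2 between 0 and 1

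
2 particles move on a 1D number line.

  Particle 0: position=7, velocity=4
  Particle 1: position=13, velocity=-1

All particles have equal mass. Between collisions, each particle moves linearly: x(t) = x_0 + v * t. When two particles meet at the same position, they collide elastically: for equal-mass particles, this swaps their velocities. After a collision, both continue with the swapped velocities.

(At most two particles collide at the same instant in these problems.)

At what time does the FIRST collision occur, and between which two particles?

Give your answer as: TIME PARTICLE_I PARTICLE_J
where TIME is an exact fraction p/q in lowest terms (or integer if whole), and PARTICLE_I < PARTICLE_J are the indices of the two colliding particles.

Answer: 6/5 0 1

Derivation:
Pair (0,1): pos 7,13 vel 4,-1 -> gap=6, closing at 5/unit, collide at t=6/5
Earliest collision: t=6/5 between 0 and 1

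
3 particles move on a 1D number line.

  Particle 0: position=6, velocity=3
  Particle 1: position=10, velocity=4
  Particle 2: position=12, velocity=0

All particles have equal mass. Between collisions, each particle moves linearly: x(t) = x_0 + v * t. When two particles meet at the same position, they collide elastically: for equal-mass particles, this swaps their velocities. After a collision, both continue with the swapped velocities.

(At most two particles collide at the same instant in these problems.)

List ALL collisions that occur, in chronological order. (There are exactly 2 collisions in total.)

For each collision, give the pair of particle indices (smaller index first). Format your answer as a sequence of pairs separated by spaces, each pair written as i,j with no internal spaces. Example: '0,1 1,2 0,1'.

Collision at t=1/2: particles 1 and 2 swap velocities; positions: p0=15/2 p1=12 p2=12; velocities now: v0=3 v1=0 v2=4
Collision at t=2: particles 0 and 1 swap velocities; positions: p0=12 p1=12 p2=18; velocities now: v0=0 v1=3 v2=4

Answer: 1,2 0,1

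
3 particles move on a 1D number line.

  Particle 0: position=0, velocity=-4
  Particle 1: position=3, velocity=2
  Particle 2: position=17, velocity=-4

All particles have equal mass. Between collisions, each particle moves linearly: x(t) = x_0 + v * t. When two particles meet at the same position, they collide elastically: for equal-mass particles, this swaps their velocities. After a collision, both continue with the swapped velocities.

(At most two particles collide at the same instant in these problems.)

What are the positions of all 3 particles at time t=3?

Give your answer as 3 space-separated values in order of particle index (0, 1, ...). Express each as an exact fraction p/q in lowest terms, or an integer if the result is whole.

Answer: -12 5 9

Derivation:
Collision at t=7/3: particles 1 and 2 swap velocities; positions: p0=-28/3 p1=23/3 p2=23/3; velocities now: v0=-4 v1=-4 v2=2
Advance to t=3 (no further collisions before then); velocities: v0=-4 v1=-4 v2=2; positions = -12 5 9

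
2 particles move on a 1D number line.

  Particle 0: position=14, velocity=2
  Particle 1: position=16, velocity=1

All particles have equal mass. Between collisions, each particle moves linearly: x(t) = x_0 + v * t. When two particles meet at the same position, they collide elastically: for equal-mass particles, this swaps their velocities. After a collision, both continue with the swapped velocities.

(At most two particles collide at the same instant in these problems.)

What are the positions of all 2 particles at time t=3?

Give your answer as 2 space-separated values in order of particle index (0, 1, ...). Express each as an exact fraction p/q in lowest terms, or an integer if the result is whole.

Collision at t=2: particles 0 and 1 swap velocities; positions: p0=18 p1=18; velocities now: v0=1 v1=2
Advance to t=3 (no further collisions before then); velocities: v0=1 v1=2; positions = 19 20

Answer: 19 20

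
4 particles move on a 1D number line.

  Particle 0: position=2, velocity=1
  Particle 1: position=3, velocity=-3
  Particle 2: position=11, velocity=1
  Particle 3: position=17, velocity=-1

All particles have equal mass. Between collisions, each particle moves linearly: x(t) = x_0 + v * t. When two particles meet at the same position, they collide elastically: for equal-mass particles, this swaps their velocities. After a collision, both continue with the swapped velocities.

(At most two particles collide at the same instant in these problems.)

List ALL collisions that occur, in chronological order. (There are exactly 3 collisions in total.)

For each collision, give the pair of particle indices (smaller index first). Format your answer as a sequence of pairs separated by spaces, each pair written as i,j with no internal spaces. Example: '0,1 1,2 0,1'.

Collision at t=1/4: particles 0 and 1 swap velocities; positions: p0=9/4 p1=9/4 p2=45/4 p3=67/4; velocities now: v0=-3 v1=1 v2=1 v3=-1
Collision at t=3: particles 2 and 3 swap velocities; positions: p0=-6 p1=5 p2=14 p3=14; velocities now: v0=-3 v1=1 v2=-1 v3=1
Collision at t=15/2: particles 1 and 2 swap velocities; positions: p0=-39/2 p1=19/2 p2=19/2 p3=37/2; velocities now: v0=-3 v1=-1 v2=1 v3=1

Answer: 0,1 2,3 1,2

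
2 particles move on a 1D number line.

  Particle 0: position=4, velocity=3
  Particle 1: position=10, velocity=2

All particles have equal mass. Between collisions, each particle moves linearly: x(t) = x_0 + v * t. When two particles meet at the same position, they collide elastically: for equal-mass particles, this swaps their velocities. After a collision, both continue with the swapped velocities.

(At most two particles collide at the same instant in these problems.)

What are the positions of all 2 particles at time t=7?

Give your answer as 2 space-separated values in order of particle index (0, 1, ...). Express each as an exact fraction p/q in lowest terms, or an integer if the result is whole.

Answer: 24 25

Derivation:
Collision at t=6: particles 0 and 1 swap velocities; positions: p0=22 p1=22; velocities now: v0=2 v1=3
Advance to t=7 (no further collisions before then); velocities: v0=2 v1=3; positions = 24 25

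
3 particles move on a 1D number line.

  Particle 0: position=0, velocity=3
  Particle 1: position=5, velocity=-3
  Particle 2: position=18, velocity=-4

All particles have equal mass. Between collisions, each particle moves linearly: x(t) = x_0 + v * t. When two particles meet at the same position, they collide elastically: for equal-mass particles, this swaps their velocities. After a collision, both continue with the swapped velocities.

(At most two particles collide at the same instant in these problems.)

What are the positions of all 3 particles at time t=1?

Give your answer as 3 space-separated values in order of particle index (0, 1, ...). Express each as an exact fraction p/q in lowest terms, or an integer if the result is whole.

Answer: 2 3 14

Derivation:
Collision at t=5/6: particles 0 and 1 swap velocities; positions: p0=5/2 p1=5/2 p2=44/3; velocities now: v0=-3 v1=3 v2=-4
Advance to t=1 (no further collisions before then); velocities: v0=-3 v1=3 v2=-4; positions = 2 3 14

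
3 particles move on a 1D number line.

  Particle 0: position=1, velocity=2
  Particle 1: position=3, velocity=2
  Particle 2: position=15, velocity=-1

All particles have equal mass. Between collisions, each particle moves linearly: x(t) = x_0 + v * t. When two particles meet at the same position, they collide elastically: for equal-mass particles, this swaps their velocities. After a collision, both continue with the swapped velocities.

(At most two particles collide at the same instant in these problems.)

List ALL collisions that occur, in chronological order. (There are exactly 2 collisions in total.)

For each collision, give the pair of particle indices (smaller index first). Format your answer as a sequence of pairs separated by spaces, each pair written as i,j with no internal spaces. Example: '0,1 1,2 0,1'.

Answer: 1,2 0,1

Derivation:
Collision at t=4: particles 1 and 2 swap velocities; positions: p0=9 p1=11 p2=11; velocities now: v0=2 v1=-1 v2=2
Collision at t=14/3: particles 0 and 1 swap velocities; positions: p0=31/3 p1=31/3 p2=37/3; velocities now: v0=-1 v1=2 v2=2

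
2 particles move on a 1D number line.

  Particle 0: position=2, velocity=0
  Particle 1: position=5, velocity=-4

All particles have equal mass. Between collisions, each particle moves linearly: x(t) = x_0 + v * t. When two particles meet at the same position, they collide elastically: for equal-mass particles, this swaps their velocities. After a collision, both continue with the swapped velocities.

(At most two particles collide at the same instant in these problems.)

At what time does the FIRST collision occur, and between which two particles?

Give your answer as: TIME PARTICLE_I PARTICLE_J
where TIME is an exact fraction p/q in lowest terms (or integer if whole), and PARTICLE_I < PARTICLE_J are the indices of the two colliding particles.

Answer: 3/4 0 1

Derivation:
Pair (0,1): pos 2,5 vel 0,-4 -> gap=3, closing at 4/unit, collide at t=3/4
Earliest collision: t=3/4 between 0 and 1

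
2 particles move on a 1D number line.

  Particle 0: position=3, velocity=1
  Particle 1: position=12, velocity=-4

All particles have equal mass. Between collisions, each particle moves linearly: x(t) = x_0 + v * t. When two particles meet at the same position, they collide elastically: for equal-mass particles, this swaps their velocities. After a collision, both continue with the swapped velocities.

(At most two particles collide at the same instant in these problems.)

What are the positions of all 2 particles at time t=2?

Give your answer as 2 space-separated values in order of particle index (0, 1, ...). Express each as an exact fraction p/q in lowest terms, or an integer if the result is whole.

Answer: 4 5

Derivation:
Collision at t=9/5: particles 0 and 1 swap velocities; positions: p0=24/5 p1=24/5; velocities now: v0=-4 v1=1
Advance to t=2 (no further collisions before then); velocities: v0=-4 v1=1; positions = 4 5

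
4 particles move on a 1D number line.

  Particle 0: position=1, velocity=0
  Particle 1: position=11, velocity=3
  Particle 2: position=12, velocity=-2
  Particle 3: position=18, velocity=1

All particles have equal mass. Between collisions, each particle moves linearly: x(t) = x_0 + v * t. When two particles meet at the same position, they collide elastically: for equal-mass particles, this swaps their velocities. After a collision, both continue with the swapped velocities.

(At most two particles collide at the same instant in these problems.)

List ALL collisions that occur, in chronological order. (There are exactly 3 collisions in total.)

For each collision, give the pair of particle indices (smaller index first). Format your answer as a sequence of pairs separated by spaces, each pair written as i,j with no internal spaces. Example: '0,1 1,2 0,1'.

Collision at t=1/5: particles 1 and 2 swap velocities; positions: p0=1 p1=58/5 p2=58/5 p3=91/5; velocities now: v0=0 v1=-2 v2=3 v3=1
Collision at t=7/2: particles 2 and 3 swap velocities; positions: p0=1 p1=5 p2=43/2 p3=43/2; velocities now: v0=0 v1=-2 v2=1 v3=3
Collision at t=11/2: particles 0 and 1 swap velocities; positions: p0=1 p1=1 p2=47/2 p3=55/2; velocities now: v0=-2 v1=0 v2=1 v3=3

Answer: 1,2 2,3 0,1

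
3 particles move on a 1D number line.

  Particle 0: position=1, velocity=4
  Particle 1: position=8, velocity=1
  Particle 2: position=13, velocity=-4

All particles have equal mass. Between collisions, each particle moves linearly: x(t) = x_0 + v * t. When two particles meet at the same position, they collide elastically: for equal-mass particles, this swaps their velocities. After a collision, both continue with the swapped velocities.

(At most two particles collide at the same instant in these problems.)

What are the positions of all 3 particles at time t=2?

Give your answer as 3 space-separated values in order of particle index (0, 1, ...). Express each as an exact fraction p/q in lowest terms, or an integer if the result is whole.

Answer: 5 9 10

Derivation:
Collision at t=1: particles 1 and 2 swap velocities; positions: p0=5 p1=9 p2=9; velocities now: v0=4 v1=-4 v2=1
Collision at t=3/2: particles 0 and 1 swap velocities; positions: p0=7 p1=7 p2=19/2; velocities now: v0=-4 v1=4 v2=1
Advance to t=2 (no further collisions before then); velocities: v0=-4 v1=4 v2=1; positions = 5 9 10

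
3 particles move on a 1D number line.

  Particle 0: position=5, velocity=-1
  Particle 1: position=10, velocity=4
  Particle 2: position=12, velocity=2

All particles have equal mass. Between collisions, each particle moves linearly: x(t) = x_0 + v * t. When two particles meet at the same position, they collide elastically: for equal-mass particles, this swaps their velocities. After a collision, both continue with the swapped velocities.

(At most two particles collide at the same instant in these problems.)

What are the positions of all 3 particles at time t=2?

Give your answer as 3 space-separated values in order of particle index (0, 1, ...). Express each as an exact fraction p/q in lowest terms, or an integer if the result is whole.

Collision at t=1: particles 1 and 2 swap velocities; positions: p0=4 p1=14 p2=14; velocities now: v0=-1 v1=2 v2=4
Advance to t=2 (no further collisions before then); velocities: v0=-1 v1=2 v2=4; positions = 3 16 18

Answer: 3 16 18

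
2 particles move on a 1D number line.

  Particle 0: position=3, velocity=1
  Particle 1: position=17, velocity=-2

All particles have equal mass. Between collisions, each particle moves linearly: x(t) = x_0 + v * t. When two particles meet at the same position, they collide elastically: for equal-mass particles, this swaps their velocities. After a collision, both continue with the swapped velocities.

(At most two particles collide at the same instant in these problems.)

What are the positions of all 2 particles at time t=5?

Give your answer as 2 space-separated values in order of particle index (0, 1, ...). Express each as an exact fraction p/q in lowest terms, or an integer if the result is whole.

Collision at t=14/3: particles 0 and 1 swap velocities; positions: p0=23/3 p1=23/3; velocities now: v0=-2 v1=1
Advance to t=5 (no further collisions before then); velocities: v0=-2 v1=1; positions = 7 8

Answer: 7 8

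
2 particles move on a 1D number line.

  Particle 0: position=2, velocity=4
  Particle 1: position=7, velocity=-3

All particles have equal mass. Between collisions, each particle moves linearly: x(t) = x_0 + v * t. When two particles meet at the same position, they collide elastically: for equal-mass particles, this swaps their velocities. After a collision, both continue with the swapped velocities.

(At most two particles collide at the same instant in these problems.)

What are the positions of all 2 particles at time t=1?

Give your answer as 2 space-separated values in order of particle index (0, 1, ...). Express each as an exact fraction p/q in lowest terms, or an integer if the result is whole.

Collision at t=5/7: particles 0 and 1 swap velocities; positions: p0=34/7 p1=34/7; velocities now: v0=-3 v1=4
Advance to t=1 (no further collisions before then); velocities: v0=-3 v1=4; positions = 4 6

Answer: 4 6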